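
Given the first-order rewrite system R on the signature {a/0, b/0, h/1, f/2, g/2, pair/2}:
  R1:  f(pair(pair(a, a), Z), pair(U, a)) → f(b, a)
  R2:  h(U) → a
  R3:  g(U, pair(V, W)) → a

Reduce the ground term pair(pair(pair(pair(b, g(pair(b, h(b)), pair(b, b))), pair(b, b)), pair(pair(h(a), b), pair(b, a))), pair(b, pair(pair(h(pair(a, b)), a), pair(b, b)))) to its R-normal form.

1. pair(pair(pair(pair(b, g(pair(b, h(b)), pair(b, b))), pair(b, b)), pair(pair(h(a), b), pair(b, a))), pair(b, pair(pair(h(pair(a, b)), a), pair(b, b))))  →  pair(pair(pair(pair(b, a), pair(b, b)), pair(pair(h(a), b), pair(b, a))), pair(b, pair(pair(h(pair(a, b)), a), pair(b, b))))   [R3 at 1.1.1.2]
2. pair(pair(pair(pair(b, a), pair(b, b)), pair(pair(h(a), b), pair(b, a))), pair(b, pair(pair(h(pair(a, b)), a), pair(b, b))))  →  pair(pair(pair(pair(b, a), pair(b, b)), pair(pair(a, b), pair(b, a))), pair(b, pair(pair(h(pair(a, b)), a), pair(b, b))))   [R2 at 1.2.1.1]
3. pair(pair(pair(pair(b, a), pair(b, b)), pair(pair(a, b), pair(b, a))), pair(b, pair(pair(h(pair(a, b)), a), pair(b, b))))  →  pair(pair(pair(pair(b, a), pair(b, b)), pair(pair(a, b), pair(b, a))), pair(b, pair(pair(a, a), pair(b, b))))   [R2 at 2.2.1.1]

pair(pair(pair(pair(b, a), pair(b, b)), pair(pair(a, b), pair(b, a))), pair(b, pair(pair(a, a), pair(b, b))))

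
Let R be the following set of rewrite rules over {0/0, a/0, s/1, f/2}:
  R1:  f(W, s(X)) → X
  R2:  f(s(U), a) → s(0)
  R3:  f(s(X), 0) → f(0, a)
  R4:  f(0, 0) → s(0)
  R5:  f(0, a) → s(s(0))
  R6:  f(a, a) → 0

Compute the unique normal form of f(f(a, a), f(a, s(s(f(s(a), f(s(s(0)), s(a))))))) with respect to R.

1. f(f(a, a), f(a, s(s(f(s(a), f(s(s(0)), s(a)))))))  →  f(0, f(a, s(s(f(s(a), f(s(s(0)), s(a)))))))   [R6 at 1]
2. f(0, f(a, s(s(f(s(a), f(s(s(0)), s(a)))))))  →  f(0, s(f(s(a), f(s(s(0)), s(a)))))   [R1 at 2]
3. f(0, s(f(s(a), f(s(s(0)), s(a)))))  →  f(s(a), f(s(s(0)), s(a)))   [R1 at ε]
4. f(s(a), f(s(s(0)), s(a)))  →  f(s(a), a)   [R1 at 2]
5. f(s(a), a)  →  s(0)   [R2 at ε]

s(0)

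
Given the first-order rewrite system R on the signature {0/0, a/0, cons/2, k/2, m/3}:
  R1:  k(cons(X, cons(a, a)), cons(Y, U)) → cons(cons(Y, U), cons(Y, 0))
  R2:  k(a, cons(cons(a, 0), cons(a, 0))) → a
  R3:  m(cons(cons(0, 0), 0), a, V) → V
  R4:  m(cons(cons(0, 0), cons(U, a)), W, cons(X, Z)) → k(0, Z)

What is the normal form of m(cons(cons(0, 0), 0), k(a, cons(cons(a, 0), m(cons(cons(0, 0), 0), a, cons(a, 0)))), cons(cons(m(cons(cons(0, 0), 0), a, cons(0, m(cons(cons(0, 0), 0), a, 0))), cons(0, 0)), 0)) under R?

cons(cons(cons(0, 0), cons(0, 0)), 0)

1. m(cons(cons(0, 0), 0), k(a, cons(cons(a, 0), m(cons(cons(0, 0), 0), a, cons(a, 0)))), cons(cons(m(cons(cons(0, 0), 0), a, cons(0, m(cons(cons(0, 0), 0), a, 0))), cons(0, 0)), 0))  →  m(cons(cons(0, 0), 0), k(a, cons(cons(a, 0), cons(a, 0))), cons(cons(m(cons(cons(0, 0), 0), a, cons(0, m(cons(cons(0, 0), 0), a, 0))), cons(0, 0)), 0))   [R3 at 2.2.2]
2. m(cons(cons(0, 0), 0), k(a, cons(cons(a, 0), cons(a, 0))), cons(cons(m(cons(cons(0, 0), 0), a, cons(0, m(cons(cons(0, 0), 0), a, 0))), cons(0, 0)), 0))  →  m(cons(cons(0, 0), 0), a, cons(cons(m(cons(cons(0, 0), 0), a, cons(0, m(cons(cons(0, 0), 0), a, 0))), cons(0, 0)), 0))   [R2 at 2]
3. m(cons(cons(0, 0), 0), a, cons(cons(m(cons(cons(0, 0), 0), a, cons(0, m(cons(cons(0, 0), 0), a, 0))), cons(0, 0)), 0))  →  cons(cons(m(cons(cons(0, 0), 0), a, cons(0, m(cons(cons(0, 0), 0), a, 0))), cons(0, 0)), 0)   [R3 at ε]
4. cons(cons(m(cons(cons(0, 0), 0), a, cons(0, m(cons(cons(0, 0), 0), a, 0))), cons(0, 0)), 0)  →  cons(cons(cons(0, m(cons(cons(0, 0), 0), a, 0)), cons(0, 0)), 0)   [R3 at 1.1]
5. cons(cons(cons(0, m(cons(cons(0, 0), 0), a, 0)), cons(0, 0)), 0)  →  cons(cons(cons(0, 0), cons(0, 0)), 0)   [R3 at 1.1.2]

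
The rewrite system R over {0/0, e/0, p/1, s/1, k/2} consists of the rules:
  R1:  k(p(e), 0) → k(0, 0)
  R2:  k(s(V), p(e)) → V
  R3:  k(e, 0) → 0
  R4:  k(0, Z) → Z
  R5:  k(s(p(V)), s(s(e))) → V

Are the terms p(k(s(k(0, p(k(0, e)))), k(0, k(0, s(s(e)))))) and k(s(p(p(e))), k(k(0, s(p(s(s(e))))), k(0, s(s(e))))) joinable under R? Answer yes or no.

yes — NF(t₁) = p(e), NF(t₂) = p(e)

Reduce t₁ = p(k(s(k(0, p(k(0, e)))), k(0, k(0, s(s(e)))))):
1. p(k(s(k(0, p(k(0, e)))), k(0, k(0, s(s(e))))))  →  p(k(s(p(k(0, e))), k(0, k(0, s(s(e))))))   [R4 at 1.1.1]
2. p(k(s(p(k(0, e))), k(0, k(0, s(s(e))))))  →  p(k(s(p(e)), k(0, k(0, s(s(e))))))   [R4 at 1.1.1.1]
3. p(k(s(p(e)), k(0, k(0, s(s(e))))))  →  p(k(s(p(e)), k(0, s(s(e)))))   [R4 at 1.2]
4. p(k(s(p(e)), k(0, s(s(e)))))  →  p(k(s(p(e)), s(s(e))))   [R4 at 1.2]
5. p(k(s(p(e)), s(s(e))))  →  p(e)   [R5 at 1]

Reduce t₂ = k(s(p(p(e))), k(k(0, s(p(s(s(e))))), k(0, s(s(e))))):
1. k(s(p(p(e))), k(k(0, s(p(s(s(e))))), k(0, s(s(e)))))  →  k(s(p(p(e))), k(s(p(s(s(e)))), k(0, s(s(e)))))   [R4 at 2.1]
2. k(s(p(p(e))), k(s(p(s(s(e)))), k(0, s(s(e)))))  →  k(s(p(p(e))), k(s(p(s(s(e)))), s(s(e))))   [R4 at 2.2]
3. k(s(p(p(e))), k(s(p(s(s(e)))), s(s(e))))  →  k(s(p(p(e))), s(s(e)))   [R5 at 2]
4. k(s(p(p(e))), s(s(e)))  →  p(e)   [R5 at ε]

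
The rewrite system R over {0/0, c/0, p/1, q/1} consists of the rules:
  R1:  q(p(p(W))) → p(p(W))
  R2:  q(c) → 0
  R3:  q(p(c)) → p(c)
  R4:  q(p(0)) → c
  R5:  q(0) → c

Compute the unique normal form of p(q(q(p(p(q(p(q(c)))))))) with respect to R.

p(p(p(c)))

1. p(q(q(p(p(q(p(q(c))))))))  →  p(q(p(p(q(p(q(c)))))))   [R1 at 1.1]
2. p(q(p(p(q(p(q(c)))))))  →  p(p(p(q(p(q(c))))))   [R1 at 1]
3. p(p(p(q(p(q(c))))))  →  p(p(p(q(p(0)))))   [R2 at 1.1.1.1.1]
4. p(p(p(q(p(0)))))  →  p(p(p(c)))   [R4 at 1.1.1]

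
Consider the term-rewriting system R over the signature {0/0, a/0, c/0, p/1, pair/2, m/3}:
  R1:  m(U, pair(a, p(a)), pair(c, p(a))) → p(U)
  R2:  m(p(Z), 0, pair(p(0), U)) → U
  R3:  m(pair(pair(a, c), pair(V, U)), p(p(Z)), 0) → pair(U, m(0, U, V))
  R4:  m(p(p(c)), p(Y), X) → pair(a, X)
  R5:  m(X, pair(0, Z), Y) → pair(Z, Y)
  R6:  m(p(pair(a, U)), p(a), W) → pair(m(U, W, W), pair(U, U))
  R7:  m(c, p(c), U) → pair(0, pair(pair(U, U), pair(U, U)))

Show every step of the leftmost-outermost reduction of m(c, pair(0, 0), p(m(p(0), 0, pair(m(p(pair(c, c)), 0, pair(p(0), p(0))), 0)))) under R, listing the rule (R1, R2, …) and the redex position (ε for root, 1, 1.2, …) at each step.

1. m(c, pair(0, 0), p(m(p(0), 0, pair(m(p(pair(c, c)), 0, pair(p(0), p(0))), 0))))  →  pair(0, p(m(p(0), 0, pair(m(p(pair(c, c)), 0, pair(p(0), p(0))), 0))))   [R5 at ε]
2. pair(0, p(m(p(0), 0, pair(m(p(pair(c, c)), 0, pair(p(0), p(0))), 0))))  →  pair(0, p(m(p(0), 0, pair(p(0), 0))))   [R2 at 2.1.3.1]
3. pair(0, p(m(p(0), 0, pair(p(0), 0))))  →  pair(0, p(0))   [R2 at 2.1]

pair(0, p(0))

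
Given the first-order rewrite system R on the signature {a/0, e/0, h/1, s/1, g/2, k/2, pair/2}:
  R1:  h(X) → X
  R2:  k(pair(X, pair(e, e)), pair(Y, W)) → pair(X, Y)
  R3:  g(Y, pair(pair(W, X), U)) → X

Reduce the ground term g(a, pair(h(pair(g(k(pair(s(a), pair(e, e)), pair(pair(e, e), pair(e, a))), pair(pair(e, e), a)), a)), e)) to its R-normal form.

a

1. g(a, pair(h(pair(g(k(pair(s(a), pair(e, e)), pair(pair(e, e), pair(e, a))), pair(pair(e, e), a)), a)), e))  →  g(a, pair(pair(g(k(pair(s(a), pair(e, e)), pair(pair(e, e), pair(e, a))), pair(pair(e, e), a)), a), e))   [R1 at 2.1]
2. g(a, pair(pair(g(k(pair(s(a), pair(e, e)), pair(pair(e, e), pair(e, a))), pair(pair(e, e), a)), a), e))  →  a   [R3 at ε]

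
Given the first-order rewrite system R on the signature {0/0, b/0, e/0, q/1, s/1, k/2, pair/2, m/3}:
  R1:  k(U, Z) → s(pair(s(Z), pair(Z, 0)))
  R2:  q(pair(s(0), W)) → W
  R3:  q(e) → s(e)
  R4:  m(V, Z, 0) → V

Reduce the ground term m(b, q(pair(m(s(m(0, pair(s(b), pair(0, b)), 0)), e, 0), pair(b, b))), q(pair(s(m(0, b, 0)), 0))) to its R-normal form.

b

1. m(b, q(pair(m(s(m(0, pair(s(b), pair(0, b)), 0)), e, 0), pair(b, b))), q(pair(s(m(0, b, 0)), 0)))  →  m(b, q(pair(s(m(0, pair(s(b), pair(0, b)), 0)), pair(b, b))), q(pair(s(m(0, b, 0)), 0)))   [R4 at 2.1.1]
2. m(b, q(pair(s(m(0, pair(s(b), pair(0, b)), 0)), pair(b, b))), q(pair(s(m(0, b, 0)), 0)))  →  m(b, q(pair(s(0), pair(b, b))), q(pair(s(m(0, b, 0)), 0)))   [R4 at 2.1.1.1]
3. m(b, q(pair(s(0), pair(b, b))), q(pair(s(m(0, b, 0)), 0)))  →  m(b, pair(b, b), q(pair(s(m(0, b, 0)), 0)))   [R2 at 2]
4. m(b, pair(b, b), q(pair(s(m(0, b, 0)), 0)))  →  m(b, pair(b, b), q(pair(s(0), 0)))   [R4 at 3.1.1.1]
5. m(b, pair(b, b), q(pair(s(0), 0)))  →  m(b, pair(b, b), 0)   [R2 at 3]
6. m(b, pair(b, b), 0)  →  b   [R4 at ε]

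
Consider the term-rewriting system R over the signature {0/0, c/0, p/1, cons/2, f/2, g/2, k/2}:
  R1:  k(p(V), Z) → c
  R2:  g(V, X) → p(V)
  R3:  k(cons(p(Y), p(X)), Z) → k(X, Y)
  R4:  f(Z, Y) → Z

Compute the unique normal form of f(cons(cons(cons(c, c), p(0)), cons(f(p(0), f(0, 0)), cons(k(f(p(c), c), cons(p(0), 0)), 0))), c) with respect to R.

1. f(cons(cons(cons(c, c), p(0)), cons(f(p(0), f(0, 0)), cons(k(f(p(c), c), cons(p(0), 0)), 0))), c)  →  cons(cons(cons(c, c), p(0)), cons(f(p(0), f(0, 0)), cons(k(f(p(c), c), cons(p(0), 0)), 0)))   [R4 at ε]
2. cons(cons(cons(c, c), p(0)), cons(f(p(0), f(0, 0)), cons(k(f(p(c), c), cons(p(0), 0)), 0)))  →  cons(cons(cons(c, c), p(0)), cons(p(0), cons(k(f(p(c), c), cons(p(0), 0)), 0)))   [R4 at 2.1]
3. cons(cons(cons(c, c), p(0)), cons(p(0), cons(k(f(p(c), c), cons(p(0), 0)), 0)))  →  cons(cons(cons(c, c), p(0)), cons(p(0), cons(k(p(c), cons(p(0), 0)), 0)))   [R4 at 2.2.1.1]
4. cons(cons(cons(c, c), p(0)), cons(p(0), cons(k(p(c), cons(p(0), 0)), 0)))  →  cons(cons(cons(c, c), p(0)), cons(p(0), cons(c, 0)))   [R1 at 2.2.1]

cons(cons(cons(c, c), p(0)), cons(p(0), cons(c, 0)))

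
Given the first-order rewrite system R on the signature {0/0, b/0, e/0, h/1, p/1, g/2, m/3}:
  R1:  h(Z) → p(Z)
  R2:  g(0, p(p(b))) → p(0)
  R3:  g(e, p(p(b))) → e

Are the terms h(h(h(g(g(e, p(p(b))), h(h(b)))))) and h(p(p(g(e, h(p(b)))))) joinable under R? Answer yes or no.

yes — NF(t₁) = p(p(p(e))), NF(t₂) = p(p(p(e)))

Reduce t₁ = h(h(h(g(g(e, p(p(b))), h(h(b)))))):
1. h(h(h(g(g(e, p(p(b))), h(h(b))))))  →  p(h(h(g(g(e, p(p(b))), h(h(b))))))   [R1 at ε]
2. p(h(h(g(g(e, p(p(b))), h(h(b))))))  →  p(p(h(g(g(e, p(p(b))), h(h(b))))))   [R1 at 1]
3. p(p(h(g(g(e, p(p(b))), h(h(b))))))  →  p(p(p(g(g(e, p(p(b))), h(h(b))))))   [R1 at 1.1]
4. p(p(p(g(g(e, p(p(b))), h(h(b))))))  →  p(p(p(g(e, h(h(b))))))   [R3 at 1.1.1.1]
5. p(p(p(g(e, h(h(b))))))  →  p(p(p(g(e, p(h(b))))))   [R1 at 1.1.1.2]
6. p(p(p(g(e, p(h(b))))))  →  p(p(p(g(e, p(p(b))))))   [R1 at 1.1.1.2.1]
7. p(p(p(g(e, p(p(b))))))  →  p(p(p(e)))   [R3 at 1.1.1]

Reduce t₂ = h(p(p(g(e, h(p(b)))))):
1. h(p(p(g(e, h(p(b))))))  →  p(p(p(g(e, h(p(b))))))   [R1 at ε]
2. p(p(p(g(e, h(p(b))))))  →  p(p(p(g(e, p(p(b))))))   [R1 at 1.1.1.2]
3. p(p(p(g(e, p(p(b))))))  →  p(p(p(e)))   [R3 at 1.1.1]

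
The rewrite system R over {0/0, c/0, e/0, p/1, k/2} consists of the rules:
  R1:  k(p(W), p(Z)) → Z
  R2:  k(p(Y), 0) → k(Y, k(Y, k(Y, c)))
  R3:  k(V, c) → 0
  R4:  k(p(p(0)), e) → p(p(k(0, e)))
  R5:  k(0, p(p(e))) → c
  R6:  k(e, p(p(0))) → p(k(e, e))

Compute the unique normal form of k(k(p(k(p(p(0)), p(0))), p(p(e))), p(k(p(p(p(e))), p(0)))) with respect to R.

0

1. k(k(p(k(p(p(0)), p(0))), p(p(e))), p(k(p(p(p(e))), p(0))))  →  k(p(e), p(k(p(p(p(e))), p(0))))   [R1 at 1]
2. k(p(e), p(k(p(p(p(e))), p(0))))  →  k(p(p(p(e))), p(0))   [R1 at ε]
3. k(p(p(p(e))), p(0))  →  0   [R1 at ε]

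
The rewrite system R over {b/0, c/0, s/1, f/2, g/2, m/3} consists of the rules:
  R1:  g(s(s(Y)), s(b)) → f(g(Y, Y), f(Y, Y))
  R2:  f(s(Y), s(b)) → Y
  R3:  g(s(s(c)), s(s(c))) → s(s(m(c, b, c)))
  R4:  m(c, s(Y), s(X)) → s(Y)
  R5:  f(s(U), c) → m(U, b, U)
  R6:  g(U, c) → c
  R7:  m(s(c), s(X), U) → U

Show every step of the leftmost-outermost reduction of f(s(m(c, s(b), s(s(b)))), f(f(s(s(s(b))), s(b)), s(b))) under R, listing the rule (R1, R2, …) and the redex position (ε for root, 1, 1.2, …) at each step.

s(b)

1. f(s(m(c, s(b), s(s(b)))), f(f(s(s(s(b))), s(b)), s(b)))  →  f(s(s(b)), f(f(s(s(s(b))), s(b)), s(b)))   [R4 at 1.1]
2. f(s(s(b)), f(f(s(s(s(b))), s(b)), s(b)))  →  f(s(s(b)), f(s(s(b)), s(b)))   [R2 at 2.1]
3. f(s(s(b)), f(s(s(b)), s(b)))  →  f(s(s(b)), s(b))   [R2 at 2]
4. f(s(s(b)), s(b))  →  s(b)   [R2 at ε]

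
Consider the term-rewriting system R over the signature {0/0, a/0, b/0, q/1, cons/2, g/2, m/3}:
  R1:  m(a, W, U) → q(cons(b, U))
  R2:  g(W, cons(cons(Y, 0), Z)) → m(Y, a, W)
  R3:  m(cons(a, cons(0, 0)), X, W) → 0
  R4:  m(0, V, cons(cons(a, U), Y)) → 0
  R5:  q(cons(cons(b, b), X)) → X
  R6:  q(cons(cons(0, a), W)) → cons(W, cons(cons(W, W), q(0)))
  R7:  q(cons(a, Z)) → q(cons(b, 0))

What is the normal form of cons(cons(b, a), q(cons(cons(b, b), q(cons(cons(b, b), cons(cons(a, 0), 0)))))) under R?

1. cons(cons(b, a), q(cons(cons(b, b), q(cons(cons(b, b), cons(cons(a, 0), 0))))))  →  cons(cons(b, a), q(cons(cons(b, b), cons(cons(a, 0), 0))))   [R5 at 2]
2. cons(cons(b, a), q(cons(cons(b, b), cons(cons(a, 0), 0))))  →  cons(cons(b, a), cons(cons(a, 0), 0))   [R5 at 2]

cons(cons(b, a), cons(cons(a, 0), 0))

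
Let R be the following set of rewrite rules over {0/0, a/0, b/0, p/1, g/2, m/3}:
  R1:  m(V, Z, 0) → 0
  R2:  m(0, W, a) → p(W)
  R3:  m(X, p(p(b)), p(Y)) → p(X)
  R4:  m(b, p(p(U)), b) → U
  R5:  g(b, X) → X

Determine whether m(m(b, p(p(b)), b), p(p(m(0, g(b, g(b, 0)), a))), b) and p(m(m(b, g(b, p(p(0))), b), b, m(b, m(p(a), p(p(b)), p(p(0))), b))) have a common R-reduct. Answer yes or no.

Reduce t₁ = m(m(b, p(p(b)), b), p(p(m(0, g(b, g(b, 0)), a))), b):
1. m(m(b, p(p(b)), b), p(p(m(0, g(b, g(b, 0)), a))), b)  →  m(b, p(p(m(0, g(b, g(b, 0)), a))), b)   [R4 at 1]
2. m(b, p(p(m(0, g(b, g(b, 0)), a))), b)  →  m(0, g(b, g(b, 0)), a)   [R4 at ε]
3. m(0, g(b, g(b, 0)), a)  →  p(g(b, g(b, 0)))   [R2 at ε]
4. p(g(b, g(b, 0)))  →  p(g(b, 0))   [R5 at 1]
5. p(g(b, 0))  →  p(0)   [R5 at 1]

Reduce t₂ = p(m(m(b, g(b, p(p(0))), b), b, m(b, m(p(a), p(p(b)), p(p(0))), b))):
1. p(m(m(b, g(b, p(p(0))), b), b, m(b, m(p(a), p(p(b)), p(p(0))), b)))  →  p(m(m(b, p(p(0)), b), b, m(b, m(p(a), p(p(b)), p(p(0))), b)))   [R5 at 1.1.2]
2. p(m(m(b, p(p(0)), b), b, m(b, m(p(a), p(p(b)), p(p(0))), b)))  →  p(m(0, b, m(b, m(p(a), p(p(b)), p(p(0))), b)))   [R4 at 1.1]
3. p(m(0, b, m(b, m(p(a), p(p(b)), p(p(0))), b)))  →  p(m(0, b, m(b, p(p(a)), b)))   [R3 at 1.3.2]
4. p(m(0, b, m(b, p(p(a)), b)))  →  p(m(0, b, a))   [R4 at 1.3]
5. p(m(0, b, a))  →  p(p(b))   [R2 at 1]

no — NF(t₁) = p(0), NF(t₂) = p(p(b))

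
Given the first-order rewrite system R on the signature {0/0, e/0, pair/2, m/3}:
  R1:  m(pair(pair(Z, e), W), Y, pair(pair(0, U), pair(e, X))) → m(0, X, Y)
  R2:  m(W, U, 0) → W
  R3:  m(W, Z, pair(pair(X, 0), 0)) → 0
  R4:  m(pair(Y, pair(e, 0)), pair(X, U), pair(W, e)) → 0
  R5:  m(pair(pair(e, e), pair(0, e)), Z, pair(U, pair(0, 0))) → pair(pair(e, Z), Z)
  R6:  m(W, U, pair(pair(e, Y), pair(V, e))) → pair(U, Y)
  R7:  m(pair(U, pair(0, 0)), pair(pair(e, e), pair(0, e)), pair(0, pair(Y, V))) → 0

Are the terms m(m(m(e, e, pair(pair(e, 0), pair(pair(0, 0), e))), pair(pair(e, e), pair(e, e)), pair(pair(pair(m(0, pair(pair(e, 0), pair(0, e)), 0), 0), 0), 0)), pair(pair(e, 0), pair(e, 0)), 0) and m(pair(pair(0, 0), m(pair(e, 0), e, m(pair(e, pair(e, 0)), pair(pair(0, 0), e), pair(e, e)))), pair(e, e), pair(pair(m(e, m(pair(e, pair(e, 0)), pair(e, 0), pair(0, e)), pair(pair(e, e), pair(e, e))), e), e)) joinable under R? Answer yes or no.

yes — NF(t₁) = 0, NF(t₂) = 0

Reduce t₁ = m(m(m(e, e, pair(pair(e, 0), pair(pair(0, 0), e))), pair(pair(e, e), pair(e, e)), pair(pair(pair(m(0, pair(pair(e, 0), pair(0, e)), 0), 0), 0), 0)), pair(pair(e, 0), pair(e, 0)), 0):
1. m(m(m(e, e, pair(pair(e, 0), pair(pair(0, 0), e))), pair(pair(e, e), pair(e, e)), pair(pair(pair(m(0, pair(pair(e, 0), pair(0, e)), 0), 0), 0), 0)), pair(pair(e, 0), pair(e, 0)), 0)  →  m(m(e, e, pair(pair(e, 0), pair(pair(0, 0), e))), pair(pair(e, e), pair(e, e)), pair(pair(pair(m(0, pair(pair(e, 0), pair(0, e)), 0), 0), 0), 0))   [R2 at ε]
2. m(m(e, e, pair(pair(e, 0), pair(pair(0, 0), e))), pair(pair(e, e), pair(e, e)), pair(pair(pair(m(0, pair(pair(e, 0), pair(0, e)), 0), 0), 0), 0))  →  0   [R3 at ε]

Reduce t₂ = m(pair(pair(0, 0), m(pair(e, 0), e, m(pair(e, pair(e, 0)), pair(pair(0, 0), e), pair(e, e)))), pair(e, e), pair(pair(m(e, m(pair(e, pair(e, 0)), pair(e, 0), pair(0, e)), pair(pair(e, e), pair(e, e))), e), e)):
1. m(pair(pair(0, 0), m(pair(e, 0), e, m(pair(e, pair(e, 0)), pair(pair(0, 0), e), pair(e, e)))), pair(e, e), pair(pair(m(e, m(pair(e, pair(e, 0)), pair(e, 0), pair(0, e)), pair(pair(e, e), pair(e, e))), e), e))  →  m(pair(pair(0, 0), m(pair(e, 0), e, 0)), pair(e, e), pair(pair(m(e, m(pair(e, pair(e, 0)), pair(e, 0), pair(0, e)), pair(pair(e, e), pair(e, e))), e), e))   [R4 at 1.2.3]
2. m(pair(pair(0, 0), m(pair(e, 0), e, 0)), pair(e, e), pair(pair(m(e, m(pair(e, pair(e, 0)), pair(e, 0), pair(0, e)), pair(pair(e, e), pair(e, e))), e), e))  →  m(pair(pair(0, 0), pair(e, 0)), pair(e, e), pair(pair(m(e, m(pair(e, pair(e, 0)), pair(e, 0), pair(0, e)), pair(pair(e, e), pair(e, e))), e), e))   [R2 at 1.2]
3. m(pair(pair(0, 0), pair(e, 0)), pair(e, e), pair(pair(m(e, m(pair(e, pair(e, 0)), pair(e, 0), pair(0, e)), pair(pair(e, e), pair(e, e))), e), e))  →  0   [R4 at ε]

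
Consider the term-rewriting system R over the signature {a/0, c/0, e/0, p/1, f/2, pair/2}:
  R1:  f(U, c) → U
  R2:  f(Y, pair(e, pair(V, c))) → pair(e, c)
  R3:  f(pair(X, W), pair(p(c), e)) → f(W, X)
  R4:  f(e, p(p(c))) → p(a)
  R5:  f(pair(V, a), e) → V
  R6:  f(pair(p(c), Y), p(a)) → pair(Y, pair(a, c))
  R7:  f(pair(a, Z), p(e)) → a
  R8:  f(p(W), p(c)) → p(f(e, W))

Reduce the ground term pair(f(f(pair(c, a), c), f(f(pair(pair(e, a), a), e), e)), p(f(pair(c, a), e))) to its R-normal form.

1. pair(f(f(pair(c, a), c), f(f(pair(pair(e, a), a), e), e)), p(f(pair(c, a), e)))  →  pair(f(pair(c, a), f(f(pair(pair(e, a), a), e), e)), p(f(pair(c, a), e)))   [R1 at 1.1]
2. pair(f(pair(c, a), f(f(pair(pair(e, a), a), e), e)), p(f(pair(c, a), e)))  →  pair(f(pair(c, a), f(pair(e, a), e)), p(f(pair(c, a), e)))   [R5 at 1.2.1]
3. pair(f(pair(c, a), f(pair(e, a), e)), p(f(pair(c, a), e)))  →  pair(f(pair(c, a), e), p(f(pair(c, a), e)))   [R5 at 1.2]
4. pair(f(pair(c, a), e), p(f(pair(c, a), e)))  →  pair(c, p(f(pair(c, a), e)))   [R5 at 1]
5. pair(c, p(f(pair(c, a), e)))  →  pair(c, p(c))   [R5 at 2.1]

pair(c, p(c))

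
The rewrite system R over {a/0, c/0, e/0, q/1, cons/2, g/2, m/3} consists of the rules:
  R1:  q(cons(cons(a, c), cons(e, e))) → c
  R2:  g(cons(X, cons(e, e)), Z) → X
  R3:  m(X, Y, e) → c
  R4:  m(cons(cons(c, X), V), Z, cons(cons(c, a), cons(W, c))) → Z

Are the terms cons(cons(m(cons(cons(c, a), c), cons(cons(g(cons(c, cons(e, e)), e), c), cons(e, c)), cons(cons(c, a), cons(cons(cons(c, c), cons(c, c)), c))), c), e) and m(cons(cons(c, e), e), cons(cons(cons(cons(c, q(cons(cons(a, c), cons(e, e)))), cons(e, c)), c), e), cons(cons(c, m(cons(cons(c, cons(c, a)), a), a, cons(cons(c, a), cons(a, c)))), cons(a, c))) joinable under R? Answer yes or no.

yes — NF(t₁) = cons(cons(cons(cons(c, c), cons(e, c)), c), e), NF(t₂) = cons(cons(cons(cons(c, c), cons(e, c)), c), e)

Reduce t₁ = cons(cons(m(cons(cons(c, a), c), cons(cons(g(cons(c, cons(e, e)), e), c), cons(e, c)), cons(cons(c, a), cons(cons(cons(c, c), cons(c, c)), c))), c), e):
1. cons(cons(m(cons(cons(c, a), c), cons(cons(g(cons(c, cons(e, e)), e), c), cons(e, c)), cons(cons(c, a), cons(cons(cons(c, c), cons(c, c)), c))), c), e)  →  cons(cons(cons(cons(g(cons(c, cons(e, e)), e), c), cons(e, c)), c), e)   [R4 at 1.1]
2. cons(cons(cons(cons(g(cons(c, cons(e, e)), e), c), cons(e, c)), c), e)  →  cons(cons(cons(cons(c, c), cons(e, c)), c), e)   [R2 at 1.1.1.1]

Reduce t₂ = m(cons(cons(c, e), e), cons(cons(cons(cons(c, q(cons(cons(a, c), cons(e, e)))), cons(e, c)), c), e), cons(cons(c, m(cons(cons(c, cons(c, a)), a), a, cons(cons(c, a), cons(a, c)))), cons(a, c))):
1. m(cons(cons(c, e), e), cons(cons(cons(cons(c, q(cons(cons(a, c), cons(e, e)))), cons(e, c)), c), e), cons(cons(c, m(cons(cons(c, cons(c, a)), a), a, cons(cons(c, a), cons(a, c)))), cons(a, c)))  →  m(cons(cons(c, e), e), cons(cons(cons(cons(c, c), cons(e, c)), c), e), cons(cons(c, m(cons(cons(c, cons(c, a)), a), a, cons(cons(c, a), cons(a, c)))), cons(a, c)))   [R1 at 2.1.1.1.2]
2. m(cons(cons(c, e), e), cons(cons(cons(cons(c, c), cons(e, c)), c), e), cons(cons(c, m(cons(cons(c, cons(c, a)), a), a, cons(cons(c, a), cons(a, c)))), cons(a, c)))  →  m(cons(cons(c, e), e), cons(cons(cons(cons(c, c), cons(e, c)), c), e), cons(cons(c, a), cons(a, c)))   [R4 at 3.1.2]
3. m(cons(cons(c, e), e), cons(cons(cons(cons(c, c), cons(e, c)), c), e), cons(cons(c, a), cons(a, c)))  →  cons(cons(cons(cons(c, c), cons(e, c)), c), e)   [R4 at ε]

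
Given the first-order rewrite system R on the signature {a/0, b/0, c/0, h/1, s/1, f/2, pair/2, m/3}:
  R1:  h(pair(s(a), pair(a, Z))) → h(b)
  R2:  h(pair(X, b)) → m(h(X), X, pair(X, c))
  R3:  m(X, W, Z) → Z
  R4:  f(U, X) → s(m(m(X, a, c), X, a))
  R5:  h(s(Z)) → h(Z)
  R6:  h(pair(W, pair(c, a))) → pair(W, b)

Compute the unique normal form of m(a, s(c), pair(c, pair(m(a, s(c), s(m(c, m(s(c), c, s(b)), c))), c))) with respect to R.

pair(c, pair(s(c), c))

1. m(a, s(c), pair(c, pair(m(a, s(c), s(m(c, m(s(c), c, s(b)), c))), c)))  →  pair(c, pair(m(a, s(c), s(m(c, m(s(c), c, s(b)), c))), c))   [R3 at ε]
2. pair(c, pair(m(a, s(c), s(m(c, m(s(c), c, s(b)), c))), c))  →  pair(c, pair(s(m(c, m(s(c), c, s(b)), c)), c))   [R3 at 2.1]
3. pair(c, pair(s(m(c, m(s(c), c, s(b)), c)), c))  →  pair(c, pair(s(c), c))   [R3 at 2.1.1]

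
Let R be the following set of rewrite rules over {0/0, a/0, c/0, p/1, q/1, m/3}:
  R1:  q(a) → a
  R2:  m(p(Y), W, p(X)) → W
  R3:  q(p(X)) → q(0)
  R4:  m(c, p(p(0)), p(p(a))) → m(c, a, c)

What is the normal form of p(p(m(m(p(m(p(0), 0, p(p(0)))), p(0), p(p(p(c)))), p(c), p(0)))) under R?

1. p(p(m(m(p(m(p(0), 0, p(p(0)))), p(0), p(p(p(c)))), p(c), p(0))))  →  p(p(m(p(0), p(c), p(0))))   [R2 at 1.1.1]
2. p(p(m(p(0), p(c), p(0))))  →  p(p(p(c)))   [R2 at 1.1]

p(p(p(c)))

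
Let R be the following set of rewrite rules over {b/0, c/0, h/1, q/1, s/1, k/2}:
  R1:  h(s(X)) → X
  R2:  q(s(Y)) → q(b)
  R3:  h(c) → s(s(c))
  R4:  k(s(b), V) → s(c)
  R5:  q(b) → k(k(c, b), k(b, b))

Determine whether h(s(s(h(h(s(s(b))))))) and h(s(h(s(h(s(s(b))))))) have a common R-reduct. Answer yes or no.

Reduce t₁ = h(s(s(h(h(s(s(b))))))):
1. h(s(s(h(h(s(s(b)))))))  →  s(h(h(s(s(b)))))   [R1 at ε]
2. s(h(h(s(s(b)))))  →  s(h(s(b)))   [R1 at 1.1]
3. s(h(s(b)))  →  s(b)   [R1 at 1]

Reduce t₂ = h(s(h(s(h(s(s(b))))))):
1. h(s(h(s(h(s(s(b)))))))  →  h(s(h(s(s(b)))))   [R1 at ε]
2. h(s(h(s(s(b)))))  →  h(s(s(b)))   [R1 at ε]
3. h(s(s(b)))  →  s(b)   [R1 at ε]

yes — NF(t₁) = s(b), NF(t₂) = s(b)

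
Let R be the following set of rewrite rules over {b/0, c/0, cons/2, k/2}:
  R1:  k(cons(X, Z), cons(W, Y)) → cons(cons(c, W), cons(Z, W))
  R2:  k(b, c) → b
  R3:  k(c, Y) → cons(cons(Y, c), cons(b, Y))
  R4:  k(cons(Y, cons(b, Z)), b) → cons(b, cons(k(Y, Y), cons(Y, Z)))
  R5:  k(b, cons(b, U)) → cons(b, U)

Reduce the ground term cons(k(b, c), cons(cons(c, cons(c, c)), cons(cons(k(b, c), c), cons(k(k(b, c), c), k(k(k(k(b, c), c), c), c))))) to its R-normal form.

1. cons(k(b, c), cons(cons(c, cons(c, c)), cons(cons(k(b, c), c), cons(k(k(b, c), c), k(k(k(k(b, c), c), c), c)))))  →  cons(b, cons(cons(c, cons(c, c)), cons(cons(k(b, c), c), cons(k(k(b, c), c), k(k(k(k(b, c), c), c), c)))))   [R2 at 1]
2. cons(b, cons(cons(c, cons(c, c)), cons(cons(k(b, c), c), cons(k(k(b, c), c), k(k(k(k(b, c), c), c), c)))))  →  cons(b, cons(cons(c, cons(c, c)), cons(cons(b, c), cons(k(k(b, c), c), k(k(k(k(b, c), c), c), c)))))   [R2 at 2.2.1.1]
3. cons(b, cons(cons(c, cons(c, c)), cons(cons(b, c), cons(k(k(b, c), c), k(k(k(k(b, c), c), c), c)))))  →  cons(b, cons(cons(c, cons(c, c)), cons(cons(b, c), cons(k(b, c), k(k(k(k(b, c), c), c), c)))))   [R2 at 2.2.2.1.1]
4. cons(b, cons(cons(c, cons(c, c)), cons(cons(b, c), cons(k(b, c), k(k(k(k(b, c), c), c), c)))))  →  cons(b, cons(cons(c, cons(c, c)), cons(cons(b, c), cons(b, k(k(k(k(b, c), c), c), c)))))   [R2 at 2.2.2.1]
5. cons(b, cons(cons(c, cons(c, c)), cons(cons(b, c), cons(b, k(k(k(k(b, c), c), c), c)))))  →  cons(b, cons(cons(c, cons(c, c)), cons(cons(b, c), cons(b, k(k(k(b, c), c), c)))))   [R2 at 2.2.2.2.1.1.1]
6. cons(b, cons(cons(c, cons(c, c)), cons(cons(b, c), cons(b, k(k(k(b, c), c), c)))))  →  cons(b, cons(cons(c, cons(c, c)), cons(cons(b, c), cons(b, k(k(b, c), c)))))   [R2 at 2.2.2.2.1.1]
7. cons(b, cons(cons(c, cons(c, c)), cons(cons(b, c), cons(b, k(k(b, c), c)))))  →  cons(b, cons(cons(c, cons(c, c)), cons(cons(b, c), cons(b, k(b, c)))))   [R2 at 2.2.2.2.1]
8. cons(b, cons(cons(c, cons(c, c)), cons(cons(b, c), cons(b, k(b, c)))))  →  cons(b, cons(cons(c, cons(c, c)), cons(cons(b, c), cons(b, b))))   [R2 at 2.2.2.2]

cons(b, cons(cons(c, cons(c, c)), cons(cons(b, c), cons(b, b))))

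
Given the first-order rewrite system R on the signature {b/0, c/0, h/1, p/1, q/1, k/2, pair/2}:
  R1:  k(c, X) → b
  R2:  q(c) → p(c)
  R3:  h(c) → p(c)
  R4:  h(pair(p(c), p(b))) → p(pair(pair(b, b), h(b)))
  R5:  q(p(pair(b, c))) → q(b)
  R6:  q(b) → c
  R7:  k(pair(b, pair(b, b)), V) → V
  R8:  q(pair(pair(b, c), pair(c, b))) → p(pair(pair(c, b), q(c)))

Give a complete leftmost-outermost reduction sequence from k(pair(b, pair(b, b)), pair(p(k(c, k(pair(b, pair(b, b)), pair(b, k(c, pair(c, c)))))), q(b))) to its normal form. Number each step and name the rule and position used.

1. k(pair(b, pair(b, b)), pair(p(k(c, k(pair(b, pair(b, b)), pair(b, k(c, pair(c, c)))))), q(b)))  →  pair(p(k(c, k(pair(b, pair(b, b)), pair(b, k(c, pair(c, c)))))), q(b))   [R7 at ε]
2. pair(p(k(c, k(pair(b, pair(b, b)), pair(b, k(c, pair(c, c)))))), q(b))  →  pair(p(b), q(b))   [R1 at 1.1]
3. pair(p(b), q(b))  →  pair(p(b), c)   [R6 at 2]

pair(p(b), c)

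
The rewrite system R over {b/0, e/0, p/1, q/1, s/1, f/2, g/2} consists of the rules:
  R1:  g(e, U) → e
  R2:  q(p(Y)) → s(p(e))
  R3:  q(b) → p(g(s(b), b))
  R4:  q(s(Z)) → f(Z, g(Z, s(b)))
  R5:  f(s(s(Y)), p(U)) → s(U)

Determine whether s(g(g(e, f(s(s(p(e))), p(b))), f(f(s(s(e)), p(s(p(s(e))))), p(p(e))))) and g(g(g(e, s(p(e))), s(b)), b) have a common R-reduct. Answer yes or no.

Reduce t₁ = s(g(g(e, f(s(s(p(e))), p(b))), f(f(s(s(e)), p(s(p(s(e))))), p(p(e))))):
1. s(g(g(e, f(s(s(p(e))), p(b))), f(f(s(s(e)), p(s(p(s(e))))), p(p(e)))))  →  s(g(e, f(f(s(s(e)), p(s(p(s(e))))), p(p(e)))))   [R1 at 1.1]
2. s(g(e, f(f(s(s(e)), p(s(p(s(e))))), p(p(e)))))  →  s(e)   [R1 at 1]

Reduce t₂ = g(g(g(e, s(p(e))), s(b)), b):
1. g(g(g(e, s(p(e))), s(b)), b)  →  g(g(e, s(b)), b)   [R1 at 1.1]
2. g(g(e, s(b)), b)  →  g(e, b)   [R1 at 1]
3. g(e, b)  →  e   [R1 at ε]

no — NF(t₁) = s(e), NF(t₂) = e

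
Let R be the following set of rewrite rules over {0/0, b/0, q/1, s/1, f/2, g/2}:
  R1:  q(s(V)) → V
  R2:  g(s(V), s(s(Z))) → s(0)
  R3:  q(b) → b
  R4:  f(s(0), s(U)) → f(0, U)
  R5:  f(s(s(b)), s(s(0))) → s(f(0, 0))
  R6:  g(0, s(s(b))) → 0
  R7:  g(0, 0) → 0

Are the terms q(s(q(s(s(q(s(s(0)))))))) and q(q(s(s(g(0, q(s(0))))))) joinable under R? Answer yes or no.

Reduce t₁ = q(s(q(s(s(q(s(s(0)))))))):
1. q(s(q(s(s(q(s(s(0))))))))  →  q(s(s(q(s(s(0))))))   [R1 at ε]
2. q(s(s(q(s(s(0))))))  →  s(q(s(s(0))))   [R1 at ε]
3. s(q(s(s(0))))  →  s(s(0))   [R1 at 1]

Reduce t₂ = q(q(s(s(g(0, q(s(0))))))):
1. q(q(s(s(g(0, q(s(0)))))))  →  q(s(g(0, q(s(0)))))   [R1 at 1]
2. q(s(g(0, q(s(0)))))  →  g(0, q(s(0)))   [R1 at ε]
3. g(0, q(s(0)))  →  g(0, 0)   [R1 at 2]
4. g(0, 0)  →  0   [R7 at ε]

no — NF(t₁) = s(s(0)), NF(t₂) = 0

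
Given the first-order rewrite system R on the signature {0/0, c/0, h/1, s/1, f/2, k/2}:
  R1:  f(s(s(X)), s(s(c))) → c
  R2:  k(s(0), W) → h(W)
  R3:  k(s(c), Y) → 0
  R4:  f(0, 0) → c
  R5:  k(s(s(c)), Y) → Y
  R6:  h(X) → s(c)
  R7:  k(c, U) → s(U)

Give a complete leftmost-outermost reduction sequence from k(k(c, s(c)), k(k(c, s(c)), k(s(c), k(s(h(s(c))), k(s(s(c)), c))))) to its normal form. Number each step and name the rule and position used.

1. k(k(c, s(c)), k(k(c, s(c)), k(s(c), k(s(h(s(c))), k(s(s(c)), c)))))  →  k(s(s(c)), k(k(c, s(c)), k(s(c), k(s(h(s(c))), k(s(s(c)), c)))))   [R7 at 1]
2. k(s(s(c)), k(k(c, s(c)), k(s(c), k(s(h(s(c))), k(s(s(c)), c)))))  →  k(k(c, s(c)), k(s(c), k(s(h(s(c))), k(s(s(c)), c))))   [R5 at ε]
3. k(k(c, s(c)), k(s(c), k(s(h(s(c))), k(s(s(c)), c))))  →  k(s(s(c)), k(s(c), k(s(h(s(c))), k(s(s(c)), c))))   [R7 at 1]
4. k(s(s(c)), k(s(c), k(s(h(s(c))), k(s(s(c)), c))))  →  k(s(c), k(s(h(s(c))), k(s(s(c)), c)))   [R5 at ε]
5. k(s(c), k(s(h(s(c))), k(s(s(c)), c)))  →  0   [R3 at ε]

0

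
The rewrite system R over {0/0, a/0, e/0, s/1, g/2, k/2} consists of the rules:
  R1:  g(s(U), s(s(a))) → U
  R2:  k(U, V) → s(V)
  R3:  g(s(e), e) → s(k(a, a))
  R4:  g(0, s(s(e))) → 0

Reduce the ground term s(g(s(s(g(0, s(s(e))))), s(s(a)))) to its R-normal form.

1. s(g(s(s(g(0, s(s(e))))), s(s(a))))  →  s(s(g(0, s(s(e)))))   [R1 at 1]
2. s(s(g(0, s(s(e)))))  →  s(s(0))   [R4 at 1.1]

s(s(0))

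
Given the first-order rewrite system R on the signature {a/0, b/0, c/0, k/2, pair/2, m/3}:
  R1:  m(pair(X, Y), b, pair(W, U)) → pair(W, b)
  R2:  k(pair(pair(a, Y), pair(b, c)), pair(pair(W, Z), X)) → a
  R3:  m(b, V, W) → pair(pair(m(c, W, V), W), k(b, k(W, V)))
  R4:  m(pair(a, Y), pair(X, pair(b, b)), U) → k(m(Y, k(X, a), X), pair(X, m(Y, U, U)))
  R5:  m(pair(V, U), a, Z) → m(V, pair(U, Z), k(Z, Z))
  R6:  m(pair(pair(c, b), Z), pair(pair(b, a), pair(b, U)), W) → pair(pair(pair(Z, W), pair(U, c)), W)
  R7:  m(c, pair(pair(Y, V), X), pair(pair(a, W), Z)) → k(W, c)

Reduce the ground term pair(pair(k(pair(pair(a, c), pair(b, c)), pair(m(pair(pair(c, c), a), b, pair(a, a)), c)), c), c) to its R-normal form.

pair(pair(a, c), c)

1. pair(pair(k(pair(pair(a, c), pair(b, c)), pair(m(pair(pair(c, c), a), b, pair(a, a)), c)), c), c)  →  pair(pair(k(pair(pair(a, c), pair(b, c)), pair(pair(a, b), c)), c), c)   [R1 at 1.1.2.1]
2. pair(pair(k(pair(pair(a, c), pair(b, c)), pair(pair(a, b), c)), c), c)  →  pair(pair(a, c), c)   [R2 at 1.1]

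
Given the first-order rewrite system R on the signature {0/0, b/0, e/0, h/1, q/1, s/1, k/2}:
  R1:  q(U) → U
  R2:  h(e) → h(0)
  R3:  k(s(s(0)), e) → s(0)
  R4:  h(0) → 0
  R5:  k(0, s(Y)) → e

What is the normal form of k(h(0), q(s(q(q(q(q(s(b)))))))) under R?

e

1. k(h(0), q(s(q(q(q(q(s(b))))))))  →  k(0, q(s(q(q(q(q(s(b))))))))   [R4 at 1]
2. k(0, q(s(q(q(q(q(s(b))))))))  →  k(0, s(q(q(q(q(s(b)))))))   [R1 at 2]
3. k(0, s(q(q(q(q(s(b)))))))  →  e   [R5 at ε]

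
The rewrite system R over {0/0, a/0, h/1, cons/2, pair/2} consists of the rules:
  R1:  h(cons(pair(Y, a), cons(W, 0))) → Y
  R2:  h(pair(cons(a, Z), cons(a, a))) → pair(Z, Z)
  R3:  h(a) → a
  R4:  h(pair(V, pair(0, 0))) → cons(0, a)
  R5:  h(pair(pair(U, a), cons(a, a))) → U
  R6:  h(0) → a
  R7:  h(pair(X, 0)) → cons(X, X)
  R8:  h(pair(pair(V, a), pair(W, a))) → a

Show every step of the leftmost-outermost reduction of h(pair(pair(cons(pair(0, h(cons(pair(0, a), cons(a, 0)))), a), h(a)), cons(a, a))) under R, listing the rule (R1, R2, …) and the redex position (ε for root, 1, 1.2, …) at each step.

1. h(pair(pair(cons(pair(0, h(cons(pair(0, a), cons(a, 0)))), a), h(a)), cons(a, a)))  →  h(pair(pair(cons(pair(0, 0), a), h(a)), cons(a, a)))   [R1 at 1.1.1.1.2]
2. h(pair(pair(cons(pair(0, 0), a), h(a)), cons(a, a)))  →  h(pair(pair(cons(pair(0, 0), a), a), cons(a, a)))   [R3 at 1.1.2]
3. h(pair(pair(cons(pair(0, 0), a), a), cons(a, a)))  →  cons(pair(0, 0), a)   [R5 at ε]

cons(pair(0, 0), a)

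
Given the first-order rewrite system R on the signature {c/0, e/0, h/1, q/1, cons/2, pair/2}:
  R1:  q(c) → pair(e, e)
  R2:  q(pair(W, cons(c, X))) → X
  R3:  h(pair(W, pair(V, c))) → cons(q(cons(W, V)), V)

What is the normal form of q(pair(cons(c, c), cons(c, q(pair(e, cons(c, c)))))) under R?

1. q(pair(cons(c, c), cons(c, q(pair(e, cons(c, c))))))  →  q(pair(e, cons(c, c)))   [R2 at ε]
2. q(pair(e, cons(c, c)))  →  c   [R2 at ε]

c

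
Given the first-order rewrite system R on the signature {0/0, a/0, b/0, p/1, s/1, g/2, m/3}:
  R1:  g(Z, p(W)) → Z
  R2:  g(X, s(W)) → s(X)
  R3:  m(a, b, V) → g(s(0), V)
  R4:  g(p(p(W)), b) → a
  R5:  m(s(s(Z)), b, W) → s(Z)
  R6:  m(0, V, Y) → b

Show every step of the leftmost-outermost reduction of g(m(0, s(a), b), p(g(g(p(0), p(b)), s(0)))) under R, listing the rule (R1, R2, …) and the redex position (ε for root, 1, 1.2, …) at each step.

1. g(m(0, s(a), b), p(g(g(p(0), p(b)), s(0))))  →  m(0, s(a), b)   [R1 at ε]
2. m(0, s(a), b)  →  b   [R6 at ε]

b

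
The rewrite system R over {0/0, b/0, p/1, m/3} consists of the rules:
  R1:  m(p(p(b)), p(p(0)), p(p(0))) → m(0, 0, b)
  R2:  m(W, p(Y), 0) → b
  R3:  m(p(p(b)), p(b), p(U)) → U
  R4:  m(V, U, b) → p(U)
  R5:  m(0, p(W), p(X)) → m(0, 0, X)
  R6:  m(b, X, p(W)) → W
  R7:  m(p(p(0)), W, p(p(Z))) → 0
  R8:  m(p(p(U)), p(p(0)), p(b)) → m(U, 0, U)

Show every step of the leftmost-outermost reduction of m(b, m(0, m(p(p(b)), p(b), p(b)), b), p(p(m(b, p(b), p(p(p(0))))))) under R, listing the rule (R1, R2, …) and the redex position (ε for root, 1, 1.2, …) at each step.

1. m(b, m(0, m(p(p(b)), p(b), p(b)), b), p(p(m(b, p(b), p(p(p(0)))))))  →  p(m(b, p(b), p(p(p(0)))))   [R6 at ε]
2. p(m(b, p(b), p(p(p(0)))))  →  p(p(p(0)))   [R6 at 1]

p(p(p(0)))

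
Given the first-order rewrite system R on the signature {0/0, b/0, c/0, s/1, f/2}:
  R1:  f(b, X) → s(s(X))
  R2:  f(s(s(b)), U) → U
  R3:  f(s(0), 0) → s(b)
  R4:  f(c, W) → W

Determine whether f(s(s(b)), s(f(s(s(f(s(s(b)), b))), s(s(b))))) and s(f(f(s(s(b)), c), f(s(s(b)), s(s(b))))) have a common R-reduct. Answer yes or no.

Reduce t₁ = f(s(s(b)), s(f(s(s(f(s(s(b)), b))), s(s(b))))):
1. f(s(s(b)), s(f(s(s(f(s(s(b)), b))), s(s(b)))))  →  s(f(s(s(f(s(s(b)), b))), s(s(b))))   [R2 at ε]
2. s(f(s(s(f(s(s(b)), b))), s(s(b))))  →  s(f(s(s(b)), s(s(b))))   [R2 at 1.1.1.1]
3. s(f(s(s(b)), s(s(b))))  →  s(s(s(b)))   [R2 at 1]

Reduce t₂ = s(f(f(s(s(b)), c), f(s(s(b)), s(s(b))))):
1. s(f(f(s(s(b)), c), f(s(s(b)), s(s(b)))))  →  s(f(c, f(s(s(b)), s(s(b)))))   [R2 at 1.1]
2. s(f(c, f(s(s(b)), s(s(b)))))  →  s(f(s(s(b)), s(s(b))))   [R4 at 1]
3. s(f(s(s(b)), s(s(b))))  →  s(s(s(b)))   [R2 at 1]

yes — NF(t₁) = s(s(s(b))), NF(t₂) = s(s(s(b)))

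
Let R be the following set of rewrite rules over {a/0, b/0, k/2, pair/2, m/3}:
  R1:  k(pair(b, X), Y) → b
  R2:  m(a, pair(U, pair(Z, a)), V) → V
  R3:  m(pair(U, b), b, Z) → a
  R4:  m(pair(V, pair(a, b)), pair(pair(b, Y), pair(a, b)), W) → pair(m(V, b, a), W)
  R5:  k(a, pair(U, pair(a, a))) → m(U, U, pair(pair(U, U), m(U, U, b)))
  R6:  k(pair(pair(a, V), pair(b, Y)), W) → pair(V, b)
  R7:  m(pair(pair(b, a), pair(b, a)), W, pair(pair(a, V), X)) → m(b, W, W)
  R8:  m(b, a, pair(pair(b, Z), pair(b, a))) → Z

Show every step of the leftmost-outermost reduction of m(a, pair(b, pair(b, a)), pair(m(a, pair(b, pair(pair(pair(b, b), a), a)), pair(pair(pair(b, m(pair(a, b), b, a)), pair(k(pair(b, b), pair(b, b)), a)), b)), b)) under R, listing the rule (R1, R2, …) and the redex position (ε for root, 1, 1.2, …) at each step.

pair(pair(pair(pair(b, a), pair(b, a)), b), b)

1. m(a, pair(b, pair(b, a)), pair(m(a, pair(b, pair(pair(pair(b, b), a), a)), pair(pair(pair(b, m(pair(a, b), b, a)), pair(k(pair(b, b), pair(b, b)), a)), b)), b))  →  pair(m(a, pair(b, pair(pair(pair(b, b), a), a)), pair(pair(pair(b, m(pair(a, b), b, a)), pair(k(pair(b, b), pair(b, b)), a)), b)), b)   [R2 at ε]
2. pair(m(a, pair(b, pair(pair(pair(b, b), a), a)), pair(pair(pair(b, m(pair(a, b), b, a)), pair(k(pair(b, b), pair(b, b)), a)), b)), b)  →  pair(pair(pair(pair(b, m(pair(a, b), b, a)), pair(k(pair(b, b), pair(b, b)), a)), b), b)   [R2 at 1]
3. pair(pair(pair(pair(b, m(pair(a, b), b, a)), pair(k(pair(b, b), pair(b, b)), a)), b), b)  →  pair(pair(pair(pair(b, a), pair(k(pair(b, b), pair(b, b)), a)), b), b)   [R3 at 1.1.1.2]
4. pair(pair(pair(pair(b, a), pair(k(pair(b, b), pair(b, b)), a)), b), b)  →  pair(pair(pair(pair(b, a), pair(b, a)), b), b)   [R1 at 1.1.2.1]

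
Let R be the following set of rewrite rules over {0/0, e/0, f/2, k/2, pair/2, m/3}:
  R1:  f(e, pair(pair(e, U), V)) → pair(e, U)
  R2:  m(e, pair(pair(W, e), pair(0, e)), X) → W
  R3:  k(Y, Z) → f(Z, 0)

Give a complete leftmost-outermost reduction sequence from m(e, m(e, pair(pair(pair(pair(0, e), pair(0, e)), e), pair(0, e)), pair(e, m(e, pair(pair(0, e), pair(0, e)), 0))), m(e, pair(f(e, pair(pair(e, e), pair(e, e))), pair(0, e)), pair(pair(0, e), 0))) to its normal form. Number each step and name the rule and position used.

0

1. m(e, m(e, pair(pair(pair(pair(0, e), pair(0, e)), e), pair(0, e)), pair(e, m(e, pair(pair(0, e), pair(0, e)), 0))), m(e, pair(f(e, pair(pair(e, e), pair(e, e))), pair(0, e)), pair(pair(0, e), 0)))  →  m(e, pair(pair(0, e), pair(0, e)), m(e, pair(f(e, pair(pair(e, e), pair(e, e))), pair(0, e)), pair(pair(0, e), 0)))   [R2 at 2]
2. m(e, pair(pair(0, e), pair(0, e)), m(e, pair(f(e, pair(pair(e, e), pair(e, e))), pair(0, e)), pair(pair(0, e), 0)))  →  0   [R2 at ε]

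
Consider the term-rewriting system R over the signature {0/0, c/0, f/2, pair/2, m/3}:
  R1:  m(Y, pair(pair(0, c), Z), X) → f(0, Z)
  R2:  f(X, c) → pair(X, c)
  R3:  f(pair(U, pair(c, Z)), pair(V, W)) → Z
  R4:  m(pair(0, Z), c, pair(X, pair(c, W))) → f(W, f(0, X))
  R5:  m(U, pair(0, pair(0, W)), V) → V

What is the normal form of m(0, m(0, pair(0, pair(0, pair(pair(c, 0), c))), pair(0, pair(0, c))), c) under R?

1. m(0, m(0, pair(0, pair(0, pair(pair(c, 0), c))), pair(0, pair(0, c))), c)  →  m(0, pair(0, pair(0, c)), c)   [R5 at 2]
2. m(0, pair(0, pair(0, c)), c)  →  c   [R5 at ε]

c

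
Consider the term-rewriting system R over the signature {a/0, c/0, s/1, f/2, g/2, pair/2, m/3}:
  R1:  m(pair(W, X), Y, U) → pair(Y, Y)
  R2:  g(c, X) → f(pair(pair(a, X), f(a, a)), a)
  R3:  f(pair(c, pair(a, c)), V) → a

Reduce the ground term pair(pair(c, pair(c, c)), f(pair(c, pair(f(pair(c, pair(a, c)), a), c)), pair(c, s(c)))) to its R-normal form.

pair(pair(c, pair(c, c)), a)

1. pair(pair(c, pair(c, c)), f(pair(c, pair(f(pair(c, pair(a, c)), a), c)), pair(c, s(c))))  →  pair(pair(c, pair(c, c)), f(pair(c, pair(a, c)), pair(c, s(c))))   [R3 at 2.1.2.1]
2. pair(pair(c, pair(c, c)), f(pair(c, pair(a, c)), pair(c, s(c))))  →  pair(pair(c, pair(c, c)), a)   [R3 at 2]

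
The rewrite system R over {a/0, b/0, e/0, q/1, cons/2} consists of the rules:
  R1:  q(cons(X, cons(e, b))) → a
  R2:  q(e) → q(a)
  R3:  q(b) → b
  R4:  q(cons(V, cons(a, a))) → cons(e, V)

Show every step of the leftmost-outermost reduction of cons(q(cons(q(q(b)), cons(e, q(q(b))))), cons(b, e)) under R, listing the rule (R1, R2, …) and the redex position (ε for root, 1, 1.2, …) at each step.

1. cons(q(cons(q(q(b)), cons(e, q(q(b))))), cons(b, e))  →  cons(q(cons(q(b), cons(e, q(q(b))))), cons(b, e))   [R3 at 1.1.1.1]
2. cons(q(cons(q(b), cons(e, q(q(b))))), cons(b, e))  →  cons(q(cons(b, cons(e, q(q(b))))), cons(b, e))   [R3 at 1.1.1]
3. cons(q(cons(b, cons(e, q(q(b))))), cons(b, e))  →  cons(q(cons(b, cons(e, q(b)))), cons(b, e))   [R3 at 1.1.2.2.1]
4. cons(q(cons(b, cons(e, q(b)))), cons(b, e))  →  cons(q(cons(b, cons(e, b))), cons(b, e))   [R3 at 1.1.2.2]
5. cons(q(cons(b, cons(e, b))), cons(b, e))  →  cons(a, cons(b, e))   [R1 at 1]

cons(a, cons(b, e))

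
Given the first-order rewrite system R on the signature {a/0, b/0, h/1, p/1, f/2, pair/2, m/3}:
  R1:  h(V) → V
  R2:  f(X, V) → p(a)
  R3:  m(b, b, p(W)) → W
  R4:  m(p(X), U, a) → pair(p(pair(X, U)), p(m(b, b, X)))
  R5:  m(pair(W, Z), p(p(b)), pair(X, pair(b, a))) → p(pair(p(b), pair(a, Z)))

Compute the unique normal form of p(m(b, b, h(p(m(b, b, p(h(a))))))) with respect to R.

p(a)

1. p(m(b, b, h(p(m(b, b, p(h(a)))))))  →  p(m(b, b, p(m(b, b, p(h(a))))))   [R1 at 1.3]
2. p(m(b, b, p(m(b, b, p(h(a))))))  →  p(m(b, b, p(h(a))))   [R3 at 1]
3. p(m(b, b, p(h(a))))  →  p(h(a))   [R3 at 1]
4. p(h(a))  →  p(a)   [R1 at 1]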